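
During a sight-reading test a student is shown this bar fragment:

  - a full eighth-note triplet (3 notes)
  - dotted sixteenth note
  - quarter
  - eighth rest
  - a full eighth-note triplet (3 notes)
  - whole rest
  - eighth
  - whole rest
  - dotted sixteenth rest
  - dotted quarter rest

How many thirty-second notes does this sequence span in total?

114

Working in thirty-second notes: a full eighth-note triplet (3 notes) (three triplet eighths span one quarter) = 8; dotted sixteenth note = 3; quarter = 8; eighth rest = 4; a full eighth-note triplet (3 notes) (three triplet eighths span one quarter) = 8; whole rest = 32; eighth = 4; whole rest = 32; dotted sixteenth rest = 3; dotted quarter rest = 12.
Sum: 8 + 3 + 8 + 4 + 8 + 32 + 4 + 32 + 3 + 12 = 114 thirty-second notes.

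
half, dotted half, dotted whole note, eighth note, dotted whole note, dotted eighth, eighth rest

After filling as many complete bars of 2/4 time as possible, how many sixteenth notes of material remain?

3

One bar of 2/4 = 8 sixteenth notes.
In sixteenth notes: half = 8; dotted half = 12; dotted whole note = 24; eighth note = 2; dotted whole note = 24; dotted eighth = 3; eighth rest = 2.
Adding: 8 + 12 + 24 + 2 + 24 + 3 + 2 = 75.
75 ÷ 8 = 9 complete bars with 3 sixteenth notes remaining.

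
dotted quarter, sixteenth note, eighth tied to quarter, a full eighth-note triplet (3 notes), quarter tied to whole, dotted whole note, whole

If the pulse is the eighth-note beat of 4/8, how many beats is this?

One eighth-note beat = 2 sixteenth notes.
In sixteenth notes: dotted quarter = 6; sixteenth note = 1; eighth tied to quarter (eighth + quarter) = 6; a full eighth-note triplet (3 notes) (three triplet eighths span one quarter) = 4; quarter tied to whole (quarter + whole) = 20; dotted whole note = 24; whole = 16.
Altogether 6 + 1 + 6 + 4 + 20 + 24 + 16 = 77.
77 ÷ 2 = 38.5 beats.

38.5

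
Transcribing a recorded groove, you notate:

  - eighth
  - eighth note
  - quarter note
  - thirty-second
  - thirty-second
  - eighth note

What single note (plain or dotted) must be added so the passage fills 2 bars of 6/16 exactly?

sixteenth note

2 bars of 6/16 = 24 thirty-second notes.
Convert each value to thirty-second notes: eighth = 4; eighth note = 4; quarter note = 8; thirty-second = 1; thirty-second = 1; eighth note = 4.
Sum: 4 + 4 + 8 + 1 + 1 + 4 = 22.
Remaining: 24 − 22 = 2 thirty-second notes, which is a sixteenth note.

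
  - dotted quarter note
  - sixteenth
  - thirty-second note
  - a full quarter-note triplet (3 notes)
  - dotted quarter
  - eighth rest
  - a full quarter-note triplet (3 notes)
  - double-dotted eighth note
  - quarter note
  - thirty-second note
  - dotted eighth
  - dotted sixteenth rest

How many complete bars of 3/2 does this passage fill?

One bar of 3/2 = 48 thirty-second notes.
Each duration in thirty-second notes: dotted quarter note = 12; sixteenth = 2; thirty-second note = 1; a full quarter-note triplet (3 notes) (three triplet quarters span one half) = 16; dotted quarter = 12; eighth rest = 4; a full quarter-note triplet (3 notes) (three triplet quarters span one half) = 16; double-dotted eighth note = 7; quarter note = 8; thirty-second note = 1; dotted eighth = 6; dotted sixteenth rest = 3.
Adding: 12 + 2 + 1 + 16 + 12 + 4 + 16 + 7 + 8 + 1 + 6 + 3 = 88.
88 ÷ 48 = 1 complete bar with 40 left over.

1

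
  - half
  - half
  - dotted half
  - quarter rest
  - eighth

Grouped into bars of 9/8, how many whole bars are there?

1

One bar of 9/8 = 9 eighth notes.
Express everything in eighth notes: half = 4; half = 4; dotted half = 6; quarter rest = 2; eighth = 1.
Sum: 4 + 4 + 6 + 2 + 1 = 17.
17 ÷ 9 = 1 complete bar with 8 left over.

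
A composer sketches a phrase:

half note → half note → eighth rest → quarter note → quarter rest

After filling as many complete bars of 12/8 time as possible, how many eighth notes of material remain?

1

One bar of 12/8 = 12 eighth notes.
Each duration in eighth notes: half note = 4; half note = 4; eighth rest = 1; quarter note = 2; quarter rest = 2.
Altogether 4 + 4 + 1 + 2 + 2 = 13.
13 ÷ 12 = 1 complete bar with 1 eighth note remaining.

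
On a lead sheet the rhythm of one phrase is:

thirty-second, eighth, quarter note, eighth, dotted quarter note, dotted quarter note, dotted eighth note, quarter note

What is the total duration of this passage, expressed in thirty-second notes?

Each duration in thirty-second notes: thirty-second = 1; eighth = 4; quarter note = 8; eighth = 4; dotted quarter note = 12; dotted quarter note = 12; dotted eighth note = 6; quarter note = 8.
Total: 1 + 4 + 8 + 4 + 12 + 12 + 6 + 8 = 55 thirty-second notes.

55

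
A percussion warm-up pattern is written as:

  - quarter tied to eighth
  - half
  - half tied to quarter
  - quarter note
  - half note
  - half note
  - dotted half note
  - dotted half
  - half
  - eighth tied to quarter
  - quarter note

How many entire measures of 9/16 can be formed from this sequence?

One bar of 9/16 = 9 sixteenth notes.
Express everything in sixteenth notes: quarter tied to eighth (quarter + eighth) = 6; half = 8; half tied to quarter (half + quarter) = 12; quarter note = 4; half note = 8; half note = 8; dotted half note = 12; dotted half = 12; half = 8; eighth tied to quarter (eighth + quarter) = 6; quarter note = 4.
Total: 6 + 8 + 12 + 4 + 8 + 8 + 12 + 12 + 8 + 6 + 4 = 88.
88 ÷ 9 = 9 complete bars with 7 left over.

9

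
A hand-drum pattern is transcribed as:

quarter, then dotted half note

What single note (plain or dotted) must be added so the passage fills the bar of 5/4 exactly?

The bar of 5/4 = 5 quarter notes.
Working in quarter notes: quarter = 1; dotted half note = 3.
Altogether 1 + 3 = 4.
Remaining: 5 − 4 = 1 quarter note, which is a quarter note.

quarter note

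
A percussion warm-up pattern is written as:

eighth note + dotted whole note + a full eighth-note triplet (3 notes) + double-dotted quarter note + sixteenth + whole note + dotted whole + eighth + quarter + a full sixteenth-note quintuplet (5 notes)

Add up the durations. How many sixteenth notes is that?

Convert each value to sixteenth notes: eighth note = 2; dotted whole note = 24; a full eighth-note triplet (3 notes) (three triplet eighths span one quarter) = 4; double-dotted quarter note = 7; sixteenth = 1; whole note = 16; dotted whole = 24; eighth = 2; quarter = 4; a full sixteenth-note quintuplet (5 notes) (five quintuplet sixteenths span one quarter) = 4.
Adding: 2 + 24 + 4 + 7 + 1 + 16 + 24 + 2 + 4 + 4 = 88 sixteenth notes.

88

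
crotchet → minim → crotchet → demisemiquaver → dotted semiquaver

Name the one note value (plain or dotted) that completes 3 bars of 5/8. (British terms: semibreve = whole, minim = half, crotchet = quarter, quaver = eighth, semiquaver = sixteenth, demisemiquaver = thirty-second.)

dotted half note

3 bars of 5/8 = 60 thirty-second notes.
Each duration in thirty-second notes: crotchet = 8; minim = 16; crotchet = 8; demisemiquaver = 1; dotted semiquaver = 3.
Altogether 8 + 16 + 8 + 1 + 3 = 36.
Remaining: 60 − 36 = 24 thirty-second notes, which is a dotted half note.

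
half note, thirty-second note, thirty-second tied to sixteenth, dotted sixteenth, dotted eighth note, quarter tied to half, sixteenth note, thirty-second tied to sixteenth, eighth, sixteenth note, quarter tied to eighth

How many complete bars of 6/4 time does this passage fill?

One bar of 6/4 = 48 thirty-second notes.
Convert each value to thirty-second notes: half note = 16; thirty-second note = 1; thirty-second tied to sixteenth (thirty-second + sixteenth) = 3; dotted sixteenth = 3; dotted eighth note = 6; quarter tied to half (quarter + half) = 24; sixteenth note = 2; thirty-second tied to sixteenth (thirty-second + sixteenth) = 3; eighth = 4; sixteenth note = 2; quarter tied to eighth (quarter + eighth) = 12.
Adding: 16 + 1 + 3 + 3 + 6 + 24 + 2 + 3 + 4 + 2 + 12 = 76.
76 ÷ 48 = 1 complete bar with 28 left over.

1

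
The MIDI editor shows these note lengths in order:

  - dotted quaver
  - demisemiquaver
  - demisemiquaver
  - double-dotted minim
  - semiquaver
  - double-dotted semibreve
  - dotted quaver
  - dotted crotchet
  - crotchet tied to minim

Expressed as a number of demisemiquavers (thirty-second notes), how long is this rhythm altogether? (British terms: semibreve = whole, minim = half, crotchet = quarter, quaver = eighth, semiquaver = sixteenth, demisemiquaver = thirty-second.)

Each duration in thirty-second notes: dotted quaver = 6; demisemiquaver = 1; demisemiquaver = 1; double-dotted minim = 28; semiquaver = 2; double-dotted semibreve = 56; dotted quaver = 6; dotted crotchet = 12; crotchet tied to minim (crotchet + minim) = 24.
Altogether 6 + 1 + 1 + 28 + 2 + 56 + 6 + 12 + 24 = 136 thirty-second notes.

136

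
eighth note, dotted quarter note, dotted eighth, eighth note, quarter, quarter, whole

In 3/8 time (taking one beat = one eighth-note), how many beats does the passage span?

18.5

One eighth-note beat = 2 sixteenth notes.
Each duration in sixteenth notes: eighth note = 2; dotted quarter note = 6; dotted eighth = 3; eighth note = 2; quarter = 4; quarter = 4; whole = 16.
Altogether 2 + 6 + 3 + 2 + 4 + 4 + 16 = 37.
37 ÷ 2 = 18.5 beats.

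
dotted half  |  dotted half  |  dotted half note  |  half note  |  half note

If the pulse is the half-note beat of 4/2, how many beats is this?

6.5

One half-note beat = 2 quarter notes.
Each duration in quarter notes: dotted half = 3; dotted half = 3; dotted half note = 3; half note = 2; half note = 2.
Sum: 3 + 3 + 3 + 2 + 2 = 13.
13 ÷ 2 = 6.5 beats.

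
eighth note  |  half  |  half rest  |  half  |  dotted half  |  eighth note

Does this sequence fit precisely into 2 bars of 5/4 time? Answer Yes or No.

Yes

One bar of 5/4 = 10 eighth notes, so 2 bars = 20.
Express everything in eighth notes: eighth note = 1; half = 4; half rest = 4; half = 4; dotted half = 6; eighth note = 1.
Total: 1 + 4 + 4 + 4 + 6 + 1 = 20.
20 equals 20, so the answer is Yes.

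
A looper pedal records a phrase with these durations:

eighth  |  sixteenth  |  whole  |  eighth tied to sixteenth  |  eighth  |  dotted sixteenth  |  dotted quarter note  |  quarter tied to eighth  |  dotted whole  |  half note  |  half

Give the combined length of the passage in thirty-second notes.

Working in thirty-second notes: eighth = 4; sixteenth = 2; whole = 32; eighth tied to sixteenth (eighth + sixteenth) = 6; eighth = 4; dotted sixteenth = 3; dotted quarter note = 12; quarter tied to eighth (quarter + eighth) = 12; dotted whole = 48; half note = 16; half = 16.
Adding: 4 + 2 + 32 + 6 + 4 + 3 + 12 + 12 + 48 + 16 + 16 = 155 thirty-second notes.

155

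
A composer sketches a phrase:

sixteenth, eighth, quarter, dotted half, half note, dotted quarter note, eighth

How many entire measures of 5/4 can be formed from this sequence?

One bar of 5/4 = 20 sixteenth notes.
Working in sixteenth notes: sixteenth = 1; eighth = 2; quarter = 4; dotted half = 12; half note = 8; dotted quarter note = 6; eighth = 2.
Adding: 1 + 2 + 4 + 12 + 8 + 6 + 2 = 35.
35 ÷ 20 = 1 complete bar with 15 left over.

1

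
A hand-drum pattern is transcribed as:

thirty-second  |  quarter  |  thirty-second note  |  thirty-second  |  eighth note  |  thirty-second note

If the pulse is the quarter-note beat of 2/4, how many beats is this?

2

One quarter-note beat = 8 thirty-second notes.
Express everything in thirty-second notes: thirty-second = 1; quarter = 8; thirty-second note = 1; thirty-second = 1; eighth note = 4; thirty-second note = 1.
Total: 1 + 8 + 1 + 1 + 4 + 1 = 16.
16 ÷ 8 = 2 beats.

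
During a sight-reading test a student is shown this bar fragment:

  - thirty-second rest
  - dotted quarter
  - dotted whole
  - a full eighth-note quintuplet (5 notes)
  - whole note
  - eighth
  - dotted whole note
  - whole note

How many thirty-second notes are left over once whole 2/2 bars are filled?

1

One bar of 2/2 = 32 thirty-second notes.
Working in thirty-second notes: thirty-second rest = 1; dotted quarter = 12; dotted whole = 48; a full eighth-note quintuplet (5 notes) (five quintuplet eighths span one half) = 16; whole note = 32; eighth = 4; dotted whole note = 48; whole note = 32.
Altogether 1 + 12 + 48 + 16 + 32 + 4 + 48 + 32 = 193.
193 ÷ 32 = 6 complete bars with 1 thirty-second note remaining.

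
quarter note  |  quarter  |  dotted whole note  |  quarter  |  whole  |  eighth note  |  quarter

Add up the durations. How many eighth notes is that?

29

Working in eighth notes: quarter note = 2; quarter = 2; dotted whole note = 12; quarter = 2; whole = 8; eighth note = 1; quarter = 2.
Altogether 2 + 2 + 12 + 2 + 8 + 1 + 2 = 29 eighth notes.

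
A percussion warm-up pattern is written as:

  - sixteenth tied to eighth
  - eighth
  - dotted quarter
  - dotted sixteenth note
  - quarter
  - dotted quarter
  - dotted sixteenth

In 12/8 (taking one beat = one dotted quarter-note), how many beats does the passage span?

4

One dotted quarter-note beat = 12 thirty-second notes.
Working in thirty-second notes: sixteenth tied to eighth (sixteenth + eighth) = 6; eighth = 4; dotted quarter = 12; dotted sixteenth note = 3; quarter = 8; dotted quarter = 12; dotted sixteenth = 3.
Total: 6 + 4 + 12 + 3 + 8 + 12 + 3 = 48.
48 ÷ 12 = 4 beats.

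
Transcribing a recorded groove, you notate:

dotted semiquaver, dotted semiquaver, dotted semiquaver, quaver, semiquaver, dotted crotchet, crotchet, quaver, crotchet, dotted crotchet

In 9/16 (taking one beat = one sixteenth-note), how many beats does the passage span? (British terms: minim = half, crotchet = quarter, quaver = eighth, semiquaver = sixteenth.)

29.5

One sixteenth-note beat = 2 thirty-second notes.
Express everything in thirty-second notes: dotted semiquaver = 3; dotted semiquaver = 3; dotted semiquaver = 3; quaver = 4; semiquaver = 2; dotted crotchet = 12; crotchet = 8; quaver = 4; crotchet = 8; dotted crotchet = 12.
Adding: 3 + 3 + 3 + 4 + 2 + 12 + 8 + 4 + 8 + 12 = 59.
59 ÷ 2 = 29.5 beats.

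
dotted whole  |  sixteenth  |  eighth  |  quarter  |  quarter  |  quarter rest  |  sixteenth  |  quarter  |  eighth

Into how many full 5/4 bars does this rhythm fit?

One bar of 5/4 = 20 sixteenth notes.
Convert each value to sixteenth notes: dotted whole = 24; sixteenth = 1; eighth = 2; quarter = 4; quarter = 4; quarter rest = 4; sixteenth = 1; quarter = 4; eighth = 2.
Total: 24 + 1 + 2 + 4 + 4 + 4 + 1 + 4 + 2 = 46.
46 ÷ 20 = 2 complete bars with 6 left over.

2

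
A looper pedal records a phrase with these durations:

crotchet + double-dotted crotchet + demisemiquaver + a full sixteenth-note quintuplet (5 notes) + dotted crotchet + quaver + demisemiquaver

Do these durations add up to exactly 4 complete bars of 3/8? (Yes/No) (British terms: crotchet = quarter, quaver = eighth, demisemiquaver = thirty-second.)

Yes

One bar of 3/8 = 12 thirty-second notes, so 4 bars = 48.
Each duration in thirty-second notes: crotchet = 8; double-dotted crotchet = 14; demisemiquaver = 1; a full sixteenth-note quintuplet (5 notes) (five quintuplet sixteenths span one quarter) = 8; dotted crotchet = 12; quaver = 4; demisemiquaver = 1.
Sum: 8 + 14 + 1 + 8 + 12 + 4 + 1 = 48.
48 equals 48, so the answer is Yes.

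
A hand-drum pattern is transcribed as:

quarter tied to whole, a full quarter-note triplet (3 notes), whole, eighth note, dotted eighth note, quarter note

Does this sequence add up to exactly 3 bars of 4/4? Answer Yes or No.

No

One bar of 4/4 = 16 sixteenth notes, so 3 bars = 48.
Each duration in sixteenth notes: quarter tied to whole (quarter + whole) = 20; a full quarter-note triplet (3 notes) (three triplet quarters span one half) = 8; whole = 16; eighth note = 2; dotted eighth note = 3; quarter note = 4.
Total: 20 + 8 + 16 + 2 + 3 + 4 = 53.
53 exceeds 48, so the answer is No.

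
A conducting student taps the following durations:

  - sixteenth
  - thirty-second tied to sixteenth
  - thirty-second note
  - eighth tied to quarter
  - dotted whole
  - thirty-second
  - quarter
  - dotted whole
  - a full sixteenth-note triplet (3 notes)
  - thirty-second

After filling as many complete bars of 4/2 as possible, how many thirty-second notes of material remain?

0

One bar of 4/2 = 64 thirty-second notes.
In thirty-second notes: sixteenth = 2; thirty-second tied to sixteenth (thirty-second + sixteenth) = 3; thirty-second note = 1; eighth tied to quarter (eighth + quarter) = 12; dotted whole = 48; thirty-second = 1; quarter = 8; dotted whole = 48; a full sixteenth-note triplet (3 notes) (three triplet sixteenths span one eighth) = 4; thirty-second = 1.
Sum: 2 + 3 + 1 + 12 + 48 + 1 + 8 + 48 + 4 + 1 = 128.
128 ÷ 64 = 2 complete bars with 0 thirty-second notes remaining.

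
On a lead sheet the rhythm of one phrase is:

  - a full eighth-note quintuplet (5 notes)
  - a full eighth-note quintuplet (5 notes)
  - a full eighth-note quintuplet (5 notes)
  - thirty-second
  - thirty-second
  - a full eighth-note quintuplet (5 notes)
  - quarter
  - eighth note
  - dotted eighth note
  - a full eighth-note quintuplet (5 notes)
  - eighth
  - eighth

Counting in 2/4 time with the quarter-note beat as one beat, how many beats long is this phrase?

One quarter-note beat = 8 thirty-second notes.
In thirty-second notes: a full eighth-note quintuplet (5 notes) (five quintuplet eighths span one half) = 16; a full eighth-note quintuplet (5 notes) (five quintuplet eighths span one half) = 16; a full eighth-note quintuplet (5 notes) (five quintuplet eighths span one half) = 16; thirty-second = 1; thirty-second = 1; a full eighth-note quintuplet (5 notes) (five quintuplet eighths span one half) = 16; quarter = 8; eighth note = 4; dotted eighth note = 6; a full eighth-note quintuplet (5 notes) (five quintuplet eighths span one half) = 16; eighth = 4; eighth = 4.
Sum: 16 + 16 + 16 + 1 + 1 + 16 + 8 + 4 + 6 + 16 + 4 + 4 = 108.
108 ÷ 8 = 13.5 beats.

13.5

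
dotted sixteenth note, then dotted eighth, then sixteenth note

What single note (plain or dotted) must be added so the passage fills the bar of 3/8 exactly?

thirty-second note

The bar of 3/8 = 12 thirty-second notes.
Express everything in thirty-second notes: dotted sixteenth note = 3; dotted eighth = 6; sixteenth note = 2.
Total: 3 + 6 + 2 = 11.
Remaining: 12 − 11 = 1 thirty-second note, which is a thirty-second note.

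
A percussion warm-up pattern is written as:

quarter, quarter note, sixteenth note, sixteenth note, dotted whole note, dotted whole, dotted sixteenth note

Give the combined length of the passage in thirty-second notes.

Convert each value to thirty-second notes: quarter = 8; quarter note = 8; sixteenth note = 2; sixteenth note = 2; dotted whole note = 48; dotted whole = 48; dotted sixteenth note = 3.
Sum: 8 + 8 + 2 + 2 + 48 + 48 + 3 = 119 thirty-second notes.

119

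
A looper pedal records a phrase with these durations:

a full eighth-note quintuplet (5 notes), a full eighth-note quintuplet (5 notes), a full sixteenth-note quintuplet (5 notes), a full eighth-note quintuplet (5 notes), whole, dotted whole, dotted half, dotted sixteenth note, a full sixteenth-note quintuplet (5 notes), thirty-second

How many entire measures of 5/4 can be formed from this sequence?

4

One bar of 5/4 = 40 thirty-second notes.
Convert each value to thirty-second notes: a full eighth-note quintuplet (5 notes) (five quintuplet eighths span one half) = 16; a full eighth-note quintuplet (5 notes) (five quintuplet eighths span one half) = 16; a full sixteenth-note quintuplet (5 notes) (five quintuplet sixteenths span one quarter) = 8; a full eighth-note quintuplet (5 notes) (five quintuplet eighths span one half) = 16; whole = 32; dotted whole = 48; dotted half = 24; dotted sixteenth note = 3; a full sixteenth-note quintuplet (5 notes) (five quintuplet sixteenths span one quarter) = 8; thirty-second = 1.
Altogether 16 + 16 + 8 + 16 + 32 + 48 + 24 + 3 + 8 + 1 = 172.
172 ÷ 40 = 4 complete bars with 12 left over.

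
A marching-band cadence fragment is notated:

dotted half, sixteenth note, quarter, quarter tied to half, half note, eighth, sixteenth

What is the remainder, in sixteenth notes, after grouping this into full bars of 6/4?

16

One bar of 6/4 = 24 sixteenth notes.
Express everything in sixteenth notes: dotted half = 12; sixteenth note = 1; quarter = 4; quarter tied to half (quarter + half) = 12; half note = 8; eighth = 2; sixteenth = 1.
Adding: 12 + 1 + 4 + 12 + 8 + 2 + 1 = 40.
40 ÷ 24 = 1 complete bar with 16 sixteenth notes remaining.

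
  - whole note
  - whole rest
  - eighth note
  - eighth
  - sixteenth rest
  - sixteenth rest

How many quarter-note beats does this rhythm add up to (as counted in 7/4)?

9.5

One quarter-note beat = 4 sixteenth notes.
Express everything in sixteenth notes: whole note = 16; whole rest = 16; eighth note = 2; eighth = 2; sixteenth rest = 1; sixteenth rest = 1.
Altogether 16 + 16 + 2 + 2 + 1 + 1 = 38.
38 ÷ 4 = 9.5 beats.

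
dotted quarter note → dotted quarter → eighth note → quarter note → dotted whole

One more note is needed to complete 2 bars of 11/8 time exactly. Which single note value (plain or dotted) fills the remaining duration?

eighth note

2 bars of 11/8 = 22 eighth notes.
Each duration in eighth notes: dotted quarter note = 3; dotted quarter = 3; eighth note = 1; quarter note = 2; dotted whole = 12.
Sum: 3 + 3 + 1 + 2 + 12 = 21.
Remaining: 22 − 21 = 1 eighth note, which is a eighth note.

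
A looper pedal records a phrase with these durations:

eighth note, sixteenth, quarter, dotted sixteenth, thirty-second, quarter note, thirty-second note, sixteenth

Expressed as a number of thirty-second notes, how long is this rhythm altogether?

29

Working in thirty-second notes: eighth note = 4; sixteenth = 2; quarter = 8; dotted sixteenth = 3; thirty-second = 1; quarter note = 8; thirty-second note = 1; sixteenth = 2.
Adding: 4 + 2 + 8 + 3 + 1 + 8 + 1 + 2 = 29 thirty-second notes.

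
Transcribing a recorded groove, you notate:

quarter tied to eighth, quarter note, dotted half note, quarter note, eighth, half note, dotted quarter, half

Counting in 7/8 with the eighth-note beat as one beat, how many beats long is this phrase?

One eighth-note beat = 2 sixteenth notes.
In sixteenth notes: quarter tied to eighth (quarter + eighth) = 6; quarter note = 4; dotted half note = 12; quarter note = 4; eighth = 2; half note = 8; dotted quarter = 6; half = 8.
Total: 6 + 4 + 12 + 4 + 2 + 8 + 6 + 8 = 50.
50 ÷ 2 = 25 beats.

25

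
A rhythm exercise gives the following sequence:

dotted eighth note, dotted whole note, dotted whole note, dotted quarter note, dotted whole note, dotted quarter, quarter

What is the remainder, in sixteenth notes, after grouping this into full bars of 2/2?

11

One bar of 2/2 = 16 sixteenth notes.
Express everything in sixteenth notes: dotted eighth note = 3; dotted whole note = 24; dotted whole note = 24; dotted quarter note = 6; dotted whole note = 24; dotted quarter = 6; quarter = 4.
Altogether 3 + 24 + 24 + 6 + 24 + 6 + 4 = 91.
91 ÷ 16 = 5 complete bars with 11 sixteenth notes remaining.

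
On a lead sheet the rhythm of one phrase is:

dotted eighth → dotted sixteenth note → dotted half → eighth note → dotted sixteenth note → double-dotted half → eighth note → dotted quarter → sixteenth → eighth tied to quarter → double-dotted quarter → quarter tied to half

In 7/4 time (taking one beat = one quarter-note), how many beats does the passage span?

17

One quarter-note beat = 8 thirty-second notes.
In thirty-second notes: dotted eighth = 6; dotted sixteenth note = 3; dotted half = 24; eighth note = 4; dotted sixteenth note = 3; double-dotted half = 28; eighth note = 4; dotted quarter = 12; sixteenth = 2; eighth tied to quarter (eighth + quarter) = 12; double-dotted quarter = 14; quarter tied to half (quarter + half) = 24.
Total: 6 + 3 + 24 + 4 + 3 + 28 + 4 + 12 + 2 + 12 + 14 + 24 = 136.
136 ÷ 8 = 17 beats.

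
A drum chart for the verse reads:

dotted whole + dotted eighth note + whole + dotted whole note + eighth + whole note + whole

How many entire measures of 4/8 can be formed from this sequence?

12

One bar of 4/8 = 8 sixteenth notes.
Working in sixteenth notes: dotted whole = 24; dotted eighth note = 3; whole = 16; dotted whole note = 24; eighth = 2; whole note = 16; whole = 16.
Total: 24 + 3 + 16 + 24 + 2 + 16 + 16 = 101.
101 ÷ 8 = 12 complete bars with 5 left over.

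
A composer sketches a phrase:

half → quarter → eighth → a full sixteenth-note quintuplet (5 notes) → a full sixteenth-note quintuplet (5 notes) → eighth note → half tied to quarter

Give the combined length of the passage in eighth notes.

Each duration in eighth notes: half = 4; quarter = 2; eighth = 1; a full sixteenth-note quintuplet (5 notes) (five quintuplet sixteenths span one quarter) = 2; a full sixteenth-note quintuplet (5 notes) (five quintuplet sixteenths span one quarter) = 2; eighth note = 1; half tied to quarter (half + quarter) = 6.
Adding: 4 + 2 + 1 + 2 + 2 + 1 + 6 = 18 eighth notes.

18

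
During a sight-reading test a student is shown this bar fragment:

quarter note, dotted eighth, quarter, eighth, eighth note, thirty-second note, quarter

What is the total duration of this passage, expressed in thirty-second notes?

Working in thirty-second notes: quarter note = 8; dotted eighth = 6; quarter = 8; eighth = 4; eighth note = 4; thirty-second note = 1; quarter = 8.
Adding: 8 + 6 + 8 + 4 + 4 + 1 + 8 = 39 thirty-second notes.

39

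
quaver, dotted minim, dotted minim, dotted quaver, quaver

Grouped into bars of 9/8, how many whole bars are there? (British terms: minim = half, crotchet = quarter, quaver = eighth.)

One bar of 9/8 = 18 sixteenth notes.
Each duration in sixteenth notes: quaver = 2; dotted minim = 12; dotted minim = 12; dotted quaver = 3; quaver = 2.
Sum: 2 + 12 + 12 + 3 + 2 = 31.
31 ÷ 18 = 1 complete bar with 13 left over.

1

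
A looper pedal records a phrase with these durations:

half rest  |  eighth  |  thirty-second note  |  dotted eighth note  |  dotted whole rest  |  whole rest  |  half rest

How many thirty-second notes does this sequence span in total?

Convert each value to thirty-second notes: half rest = 16; eighth = 4; thirty-second note = 1; dotted eighth note = 6; dotted whole rest = 48; whole rest = 32; half rest = 16.
Sum: 16 + 4 + 1 + 6 + 48 + 32 + 16 = 123 thirty-second notes.

123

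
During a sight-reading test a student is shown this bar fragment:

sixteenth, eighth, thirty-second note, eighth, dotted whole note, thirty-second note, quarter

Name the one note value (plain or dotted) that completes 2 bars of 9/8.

2 bars of 9/8 = 72 thirty-second notes.
Convert each value to thirty-second notes: sixteenth = 2; eighth = 4; thirty-second note = 1; eighth = 4; dotted whole note = 48; thirty-second note = 1; quarter = 8.
Total: 2 + 4 + 1 + 4 + 48 + 1 + 8 = 68.
Remaining: 72 − 68 = 4 thirty-second notes, which is a eighth note.

eighth note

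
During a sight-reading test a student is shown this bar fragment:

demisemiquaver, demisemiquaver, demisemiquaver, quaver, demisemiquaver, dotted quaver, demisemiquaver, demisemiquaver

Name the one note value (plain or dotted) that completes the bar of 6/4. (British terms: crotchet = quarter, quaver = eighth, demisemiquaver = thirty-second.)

The bar of 6/4 = 48 thirty-second notes.
Working in thirty-second notes: demisemiquaver = 1; demisemiquaver = 1; demisemiquaver = 1; quaver = 4; demisemiquaver = 1; dotted quaver = 6; demisemiquaver = 1; demisemiquaver = 1.
Total: 1 + 1 + 1 + 4 + 1 + 6 + 1 + 1 = 16.
Remaining: 48 − 16 = 32 thirty-second notes, which is a whole note.

whole note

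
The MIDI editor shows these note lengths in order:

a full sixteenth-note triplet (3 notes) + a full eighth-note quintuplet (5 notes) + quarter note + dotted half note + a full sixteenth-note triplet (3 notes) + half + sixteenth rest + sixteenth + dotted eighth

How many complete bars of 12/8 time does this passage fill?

One bar of 12/8 = 24 sixteenth notes.
Express everything in sixteenth notes: a full sixteenth-note triplet (3 notes) (three triplet sixteenths span one eighth) = 2; a full eighth-note quintuplet (5 notes) (five quintuplet eighths span one half) = 8; quarter note = 4; dotted half note = 12; a full sixteenth-note triplet (3 notes) (three triplet sixteenths span one eighth) = 2; half = 8; sixteenth rest = 1; sixteenth = 1; dotted eighth = 3.
Total: 2 + 8 + 4 + 12 + 2 + 8 + 1 + 1 + 3 = 41.
41 ÷ 24 = 1 complete bar with 17 left over.

1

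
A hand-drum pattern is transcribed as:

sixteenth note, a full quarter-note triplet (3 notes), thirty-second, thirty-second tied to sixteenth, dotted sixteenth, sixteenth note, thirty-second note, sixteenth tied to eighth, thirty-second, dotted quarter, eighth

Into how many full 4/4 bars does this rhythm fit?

1

One bar of 4/4 = 32 thirty-second notes.
In thirty-second notes: sixteenth note = 2; a full quarter-note triplet (3 notes) (three triplet quarters span one half) = 16; thirty-second = 1; thirty-second tied to sixteenth (thirty-second + sixteenth) = 3; dotted sixteenth = 3; sixteenth note = 2; thirty-second note = 1; sixteenth tied to eighth (sixteenth + eighth) = 6; thirty-second = 1; dotted quarter = 12; eighth = 4.
Sum: 2 + 16 + 1 + 3 + 3 + 2 + 1 + 6 + 1 + 12 + 4 = 51.
51 ÷ 32 = 1 complete bar with 19 left over.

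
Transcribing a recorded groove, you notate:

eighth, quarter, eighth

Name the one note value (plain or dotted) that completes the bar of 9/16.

The bar of 9/16 = 9 sixteenth notes.
Each duration in sixteenth notes: eighth = 2; quarter = 4; eighth = 2.
Altogether 2 + 4 + 2 = 8.
Remaining: 9 − 8 = 1 sixteenth note, which is a sixteenth note.

sixteenth note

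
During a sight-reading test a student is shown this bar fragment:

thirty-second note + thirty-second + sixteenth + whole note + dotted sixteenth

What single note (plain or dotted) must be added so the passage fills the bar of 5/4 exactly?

thirty-second note

The bar of 5/4 = 40 thirty-second notes.
In thirty-second notes: thirty-second note = 1; thirty-second = 1; sixteenth = 2; whole note = 32; dotted sixteenth = 3.
Sum: 1 + 1 + 2 + 32 + 3 = 39.
Remaining: 40 − 39 = 1 thirty-second note, which is a thirty-second note.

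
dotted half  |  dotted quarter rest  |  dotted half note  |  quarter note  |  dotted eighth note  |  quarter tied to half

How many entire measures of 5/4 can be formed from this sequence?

One bar of 5/4 = 20 sixteenth notes.
Express everything in sixteenth notes: dotted half = 12; dotted quarter rest = 6; dotted half note = 12; quarter note = 4; dotted eighth note = 3; quarter tied to half (quarter + half) = 12.
Altogether 12 + 6 + 12 + 4 + 3 + 12 = 49.
49 ÷ 20 = 2 complete bars with 9 left over.

2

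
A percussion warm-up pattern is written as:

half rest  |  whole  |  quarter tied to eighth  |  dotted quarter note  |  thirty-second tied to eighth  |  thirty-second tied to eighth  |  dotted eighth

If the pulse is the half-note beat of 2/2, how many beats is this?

One half-note beat = 16 thirty-second notes.
Express everything in thirty-second notes: half rest = 16; whole = 32; quarter tied to eighth (quarter + eighth) = 12; dotted quarter note = 12; thirty-second tied to eighth (thirty-second + eighth) = 5; thirty-second tied to eighth (thirty-second + eighth) = 5; dotted eighth = 6.
Adding: 16 + 32 + 12 + 12 + 5 + 5 + 6 = 88.
88 ÷ 16 = 5.5 beats.

5.5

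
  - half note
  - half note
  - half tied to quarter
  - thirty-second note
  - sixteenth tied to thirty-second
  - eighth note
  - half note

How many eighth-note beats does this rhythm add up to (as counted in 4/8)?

20

One eighth-note beat = 4 thirty-second notes.
Working in thirty-second notes: half note = 16; half note = 16; half tied to quarter (half + quarter) = 24; thirty-second note = 1; sixteenth tied to thirty-second (sixteenth + thirty-second) = 3; eighth note = 4; half note = 16.
Altogether 16 + 16 + 24 + 1 + 3 + 4 + 16 = 80.
80 ÷ 4 = 20 beats.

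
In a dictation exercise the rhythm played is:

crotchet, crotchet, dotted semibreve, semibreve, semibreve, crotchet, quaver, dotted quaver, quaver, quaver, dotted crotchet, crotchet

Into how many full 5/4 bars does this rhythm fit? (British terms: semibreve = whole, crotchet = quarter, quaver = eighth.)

4

One bar of 5/4 = 20 sixteenth notes.
Working in sixteenth notes: crotchet = 4; crotchet = 4; dotted semibreve = 24; semibreve = 16; semibreve = 16; crotchet = 4; quaver = 2; dotted quaver = 3; quaver = 2; quaver = 2; dotted crotchet = 6; crotchet = 4.
Total: 4 + 4 + 24 + 16 + 16 + 4 + 2 + 3 + 2 + 2 + 6 + 4 = 87.
87 ÷ 20 = 4 complete bars with 7 left over.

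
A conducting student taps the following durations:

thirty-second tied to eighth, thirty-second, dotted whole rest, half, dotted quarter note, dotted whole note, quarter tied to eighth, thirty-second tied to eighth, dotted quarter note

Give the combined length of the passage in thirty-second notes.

Express everything in thirty-second notes: thirty-second tied to eighth (thirty-second + eighth) = 5; thirty-second = 1; dotted whole rest = 48; half = 16; dotted quarter note = 12; dotted whole note = 48; quarter tied to eighth (quarter + eighth) = 12; thirty-second tied to eighth (thirty-second + eighth) = 5; dotted quarter note = 12.
Adding: 5 + 1 + 48 + 16 + 12 + 48 + 12 + 5 + 12 = 159 thirty-second notes.

159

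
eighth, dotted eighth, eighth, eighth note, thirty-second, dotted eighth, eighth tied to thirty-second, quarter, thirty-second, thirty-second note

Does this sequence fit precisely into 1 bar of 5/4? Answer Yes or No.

Yes

One bar of 5/4 = 40 thirty-second notes.
Working in thirty-second notes: eighth = 4; dotted eighth = 6; eighth = 4; eighth note = 4; thirty-second = 1; dotted eighth = 6; eighth tied to thirty-second (eighth + thirty-second) = 5; quarter = 8; thirty-second = 1; thirty-second note = 1.
Adding: 4 + 6 + 4 + 4 + 1 + 6 + 5 + 8 + 1 + 1 = 40.
40 equals 40, so the answer is Yes.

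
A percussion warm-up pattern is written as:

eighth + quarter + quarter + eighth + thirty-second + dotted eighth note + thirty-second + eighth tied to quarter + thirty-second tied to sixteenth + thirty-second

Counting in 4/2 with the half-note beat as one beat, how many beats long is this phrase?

One half-note beat = 16 thirty-second notes.
Express everything in thirty-second notes: eighth = 4; quarter = 8; quarter = 8; eighth = 4; thirty-second = 1; dotted eighth note = 6; thirty-second = 1; eighth tied to quarter (eighth + quarter) = 12; thirty-second tied to sixteenth (thirty-second + sixteenth) = 3; thirty-second = 1.
Total: 4 + 8 + 8 + 4 + 1 + 6 + 1 + 12 + 3 + 1 = 48.
48 ÷ 16 = 3 beats.

3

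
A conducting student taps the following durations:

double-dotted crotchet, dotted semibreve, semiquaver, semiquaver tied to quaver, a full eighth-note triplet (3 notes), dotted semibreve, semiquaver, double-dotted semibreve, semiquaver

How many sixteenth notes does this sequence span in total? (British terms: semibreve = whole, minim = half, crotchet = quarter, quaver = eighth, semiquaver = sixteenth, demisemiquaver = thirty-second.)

93

Working in sixteenth notes: double-dotted crotchet = 7; dotted semibreve = 24; semiquaver = 1; semiquaver tied to quaver (semiquaver + quaver) = 3; a full eighth-note triplet (3 notes) (three triplet eighths span one quarter) = 4; dotted semibreve = 24; semiquaver = 1; double-dotted semibreve = 28; semiquaver = 1.
Adding: 7 + 24 + 1 + 3 + 4 + 24 + 1 + 28 + 1 = 93 sixteenth notes.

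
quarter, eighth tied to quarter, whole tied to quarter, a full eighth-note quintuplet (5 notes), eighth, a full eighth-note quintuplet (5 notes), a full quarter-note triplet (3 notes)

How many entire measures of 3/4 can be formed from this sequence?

4

One bar of 3/4 = 6 eighth notes.
Working in eighth notes: quarter = 2; eighth tied to quarter (eighth + quarter) = 3; whole tied to quarter (whole + quarter) = 10; a full eighth-note quintuplet (5 notes) (five quintuplet eighths span one half) = 4; eighth = 1; a full eighth-note quintuplet (5 notes) (five quintuplet eighths span one half) = 4; a full quarter-note triplet (3 notes) (three triplet quarters span one half) = 4.
Adding: 2 + 3 + 10 + 4 + 1 + 4 + 4 = 28.
28 ÷ 6 = 4 complete bars with 4 left over.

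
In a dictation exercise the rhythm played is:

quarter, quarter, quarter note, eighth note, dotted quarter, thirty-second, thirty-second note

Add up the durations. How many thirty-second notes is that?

Working in thirty-second notes: quarter = 8; quarter = 8; quarter note = 8; eighth note = 4; dotted quarter = 12; thirty-second = 1; thirty-second note = 1.
Total: 8 + 8 + 8 + 4 + 12 + 1 + 1 = 42 thirty-second notes.

42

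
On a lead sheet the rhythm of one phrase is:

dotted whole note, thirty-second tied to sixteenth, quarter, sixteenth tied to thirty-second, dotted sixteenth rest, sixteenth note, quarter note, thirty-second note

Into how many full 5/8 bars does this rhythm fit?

3

One bar of 5/8 = 20 thirty-second notes.
In thirty-second notes: dotted whole note = 48; thirty-second tied to sixteenth (thirty-second + sixteenth) = 3; quarter = 8; sixteenth tied to thirty-second (sixteenth + thirty-second) = 3; dotted sixteenth rest = 3; sixteenth note = 2; quarter note = 8; thirty-second note = 1.
Total: 48 + 3 + 8 + 3 + 3 + 2 + 8 + 1 = 76.
76 ÷ 20 = 3 complete bars with 16 left over.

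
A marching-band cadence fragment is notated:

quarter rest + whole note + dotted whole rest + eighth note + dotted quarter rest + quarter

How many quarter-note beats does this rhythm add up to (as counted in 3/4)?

14

One quarter-note beat = 2 eighth notes.
Each duration in eighth notes: quarter rest = 2; whole note = 8; dotted whole rest = 12; eighth note = 1; dotted quarter rest = 3; quarter = 2.
Total: 2 + 8 + 12 + 1 + 3 + 2 = 28.
28 ÷ 2 = 14 beats.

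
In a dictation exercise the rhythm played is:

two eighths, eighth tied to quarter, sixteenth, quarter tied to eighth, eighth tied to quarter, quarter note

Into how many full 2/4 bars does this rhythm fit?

3

One bar of 2/4 = 8 sixteenth notes.
In sixteenth notes: eighth = 2; eighth = 2; eighth tied to quarter (eighth + quarter) = 6; sixteenth = 1; quarter tied to eighth (quarter + eighth) = 6; eighth tied to quarter (eighth + quarter) = 6; quarter note = 4.
Altogether 2 + 2 + 6 + 1 + 6 + 6 + 4 = 27.
27 ÷ 8 = 3 complete bars with 3 left over.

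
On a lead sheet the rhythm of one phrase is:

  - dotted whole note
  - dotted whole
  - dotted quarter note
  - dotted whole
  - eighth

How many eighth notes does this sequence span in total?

Working in eighth notes: dotted whole note = 12; dotted whole = 12; dotted quarter note = 3; dotted whole = 12; eighth = 1.
Total: 12 + 12 + 3 + 12 + 1 = 40 eighth notes.

40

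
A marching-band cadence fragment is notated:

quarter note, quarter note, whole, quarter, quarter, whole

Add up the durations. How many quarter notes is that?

Each duration in quarter notes: quarter note = 1; quarter note = 1; whole = 4; quarter = 1; quarter = 1; whole = 4.
Sum: 1 + 1 + 4 + 1 + 1 + 4 = 12 quarter notes.

12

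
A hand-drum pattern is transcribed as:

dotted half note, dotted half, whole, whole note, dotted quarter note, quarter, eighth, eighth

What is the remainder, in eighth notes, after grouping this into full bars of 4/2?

One bar of 4/2 = 16 eighth notes.
Working in eighth notes: dotted half note = 6; dotted half = 6; whole = 8; whole note = 8; dotted quarter note = 3; quarter = 2; eighth = 1; eighth = 1.
Altogether 6 + 6 + 8 + 8 + 3 + 2 + 1 + 1 = 35.
35 ÷ 16 = 2 complete bars with 3 eighth notes remaining.

3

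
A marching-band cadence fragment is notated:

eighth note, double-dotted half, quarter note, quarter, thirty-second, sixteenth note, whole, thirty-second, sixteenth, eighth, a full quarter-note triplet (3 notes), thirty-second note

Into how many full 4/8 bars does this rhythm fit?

One bar of 4/8 = 16 thirty-second notes.
Express everything in thirty-second notes: eighth note = 4; double-dotted half = 28; quarter note = 8; quarter = 8; thirty-second = 1; sixteenth note = 2; whole = 32; thirty-second = 1; sixteenth = 2; eighth = 4; a full quarter-note triplet (3 notes) (three triplet quarters span one half) = 16; thirty-second note = 1.
Adding: 4 + 28 + 8 + 8 + 1 + 2 + 32 + 1 + 2 + 4 + 16 + 1 = 107.
107 ÷ 16 = 6 complete bars with 11 left over.

6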